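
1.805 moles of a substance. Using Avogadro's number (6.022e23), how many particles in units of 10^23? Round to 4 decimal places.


N = n * NA, then divide by 1e23 for the requested units.
N / 1e23 = n * 6.022
N / 1e23 = 1.805 * 6.022
N / 1e23 = 10.86971, rounded to 4 dp:

10.8697


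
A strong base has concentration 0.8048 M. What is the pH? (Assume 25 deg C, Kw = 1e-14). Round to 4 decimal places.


A strong base dissociates completely, so [OH-] equals the given concentration.
pOH = -log10([OH-]) = -log10(0.8048) = 0.094312
pH = 14 - pOH = 14 - 0.094312
pH = 13.905688, rounded to 4 dp:

13.9057


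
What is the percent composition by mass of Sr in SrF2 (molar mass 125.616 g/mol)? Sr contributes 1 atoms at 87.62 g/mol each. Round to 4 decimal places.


pct = 100 * (n_elem * M_elem) / M_total
mass_contribution = 1 * 87.62 = 87.62 g/mol
pct = 100 * 87.62 / 125.616
pct = 69.75226086 %, rounded to 4 dp:

69.7523 %


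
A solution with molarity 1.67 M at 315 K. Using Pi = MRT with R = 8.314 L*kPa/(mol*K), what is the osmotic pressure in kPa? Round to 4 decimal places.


Osmotic pressure (van't Hoff): Pi = M*R*T.
RT = 8.314 * 315 = 2618.91
Pi = 1.67 * 2618.91
Pi = 4373.5797 kPa, rounded to 4 dp:

4373.5797 kPa


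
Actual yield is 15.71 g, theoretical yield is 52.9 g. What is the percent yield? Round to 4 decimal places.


% yield = 100 * actual / theoretical
% yield = 100 * 15.71 / 52.9
% yield = 29.69754253 %, rounded to 4 dp:

29.6975 %


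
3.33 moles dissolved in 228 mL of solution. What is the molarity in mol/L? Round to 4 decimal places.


Convert volume to liters: V_L = V_mL / 1000.
V_L = 228 / 1000 = 0.228 L
M = n / V_L = 3.33 / 0.228
M = 14.60526316 mol/L, rounded to 4 dp:

14.6053 mol/L


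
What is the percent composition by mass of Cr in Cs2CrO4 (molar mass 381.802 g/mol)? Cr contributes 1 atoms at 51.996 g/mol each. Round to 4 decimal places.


pct = 100 * (n_elem * M_elem) / M_total
mass_contribution = 1 * 51.996 = 51.996 g/mol
pct = 100 * 51.996 / 381.802
pct = 13.61857717 %, rounded to 4 dp:

13.6186 %


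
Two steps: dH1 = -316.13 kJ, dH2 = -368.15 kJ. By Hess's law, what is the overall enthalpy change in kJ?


Hess's law: enthalpy is a state function, so add the step enthalpies.
dH_total = dH1 + dH2 = -316.13 + (-368.15)
dH_total = -684.28 kJ:

-684.28 kJ


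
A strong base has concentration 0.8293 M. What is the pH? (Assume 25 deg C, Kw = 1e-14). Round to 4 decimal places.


A strong base dissociates completely, so [OH-] equals the given concentration.
pOH = -log10([OH-]) = -log10(0.8293) = 0.081288
pH = 14 - pOH = 14 - 0.081288
pH = 13.918712, rounded to 4 dp:

13.9187


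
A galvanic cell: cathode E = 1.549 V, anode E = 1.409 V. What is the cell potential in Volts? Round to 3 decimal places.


Standard cell potential: E_cell = E_cathode - E_anode.
E_cell = 1.549 - (1.409)
E_cell = 0.14 V, rounded to 3 dp:

0.140 V


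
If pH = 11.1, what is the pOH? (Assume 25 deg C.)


At 25 deg C, pH + pOH = 14.
pOH = 14 - pH = 14 - 11.1
pOH = 2.9:

2.90


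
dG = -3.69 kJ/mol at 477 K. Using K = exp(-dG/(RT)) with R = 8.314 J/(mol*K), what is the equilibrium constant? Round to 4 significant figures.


dG is in kJ/mol; multiply by 1000 to match R in J/(mol*K).
RT = 8.314 * 477 = 3965.778 J/mol
exponent = -dG*1000 / (RT) = -(-3.69*1000) / 3965.778 = 0.93046056
K = exp(0.93046056)
K = 2.5356767, rounded to 4 significant figures:

2.536


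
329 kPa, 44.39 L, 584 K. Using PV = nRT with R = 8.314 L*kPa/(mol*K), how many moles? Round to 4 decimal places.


PV = nRT, solve for n = PV / (RT).
PV = 329 * 44.39 = 14604.31
RT = 8.314 * 584 = 4855.376
n = 14604.31 / 4855.376
n = 3.00786386 mol, rounded to 4 dp:

3.0079 mol


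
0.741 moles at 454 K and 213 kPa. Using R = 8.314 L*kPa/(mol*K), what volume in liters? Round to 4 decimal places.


PV = nRT, solve for V = nRT / P.
nRT = 0.741 * 8.314 * 454 = 2796.946
V = 2796.946 / 213
V = 13.13120188 L, rounded to 4 dp:

13.1312 L


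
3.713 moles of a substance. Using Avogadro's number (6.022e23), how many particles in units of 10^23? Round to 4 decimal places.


N = n * NA, then divide by 1e23 for the requested units.
N / 1e23 = n * 6.022
N / 1e23 = 3.713 * 6.022
N / 1e23 = 22.359686, rounded to 4 dp:

22.3597


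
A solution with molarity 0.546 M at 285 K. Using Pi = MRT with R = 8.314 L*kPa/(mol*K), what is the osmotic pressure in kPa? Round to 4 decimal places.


Osmotic pressure (van't Hoff): Pi = M*R*T.
RT = 8.314 * 285 = 2369.49
Pi = 0.546 * 2369.49
Pi = 1293.74154 kPa, rounded to 4 dp:

1293.7415 kPa


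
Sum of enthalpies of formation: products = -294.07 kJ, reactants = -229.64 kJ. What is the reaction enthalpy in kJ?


dH_rxn = sum(dH_f products) - sum(dH_f reactants)
dH_rxn = -294.07 - (-229.64)
dH_rxn = -64.43 kJ:

-64.43 kJ


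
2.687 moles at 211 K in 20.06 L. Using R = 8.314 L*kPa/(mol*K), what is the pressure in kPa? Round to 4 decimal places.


PV = nRT, solve for P = nRT / V.
nRT = 2.687 * 8.314 * 211 = 4713.6805
P = 4713.6805 / 20.06
P = 234.97908774 kPa, rounded to 4 dp:

234.9791 kPa


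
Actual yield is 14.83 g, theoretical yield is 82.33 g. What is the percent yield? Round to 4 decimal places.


% yield = 100 * actual / theoretical
% yield = 100 * 14.83 / 82.33
% yield = 18.01287502 %, rounded to 4 dp:

18.0129 %


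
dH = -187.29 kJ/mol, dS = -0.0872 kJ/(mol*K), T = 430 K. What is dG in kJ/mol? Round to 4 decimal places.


Gibbs: dG = dH - T*dS (consistent units, dS already in kJ/(mol*K)).
T*dS = 430 * -0.0872 = -37.496
dG = -187.29 - (-37.496)
dG = -149.794 kJ/mol, rounded to 4 dp:

-149.7940 kJ/mol


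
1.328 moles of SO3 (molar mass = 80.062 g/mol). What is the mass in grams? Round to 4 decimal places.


mass = n * M
mass = 1.328 * 80.062
mass = 106.322336 g, rounded to 4 dp:

106.3223 g


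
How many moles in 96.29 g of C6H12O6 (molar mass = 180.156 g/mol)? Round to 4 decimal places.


n = mass / M
n = 96.29 / 180.156
n = 0.53448123 mol, rounded to 4 dp:

0.5345 mol


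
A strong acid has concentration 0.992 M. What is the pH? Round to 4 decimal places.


A strong acid dissociates completely, so [H+] equals the given concentration.
pH = -log10([H+]) = -log10(0.992)
pH = 0.00348833, rounded to 4 dp:

0.0035


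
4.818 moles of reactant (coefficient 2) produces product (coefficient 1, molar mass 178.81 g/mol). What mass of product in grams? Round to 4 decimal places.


Use the coefficient ratio to convert reactant moles to product moles, then multiply by the product's molar mass.
moles_P = moles_R * (coeff_P / coeff_R) = 4.818 * (1/2) = 2.409
mass_P = moles_P * M_P = 2.409 * 178.81
mass_P = 430.75329 g, rounded to 4 dp:

430.7533 g


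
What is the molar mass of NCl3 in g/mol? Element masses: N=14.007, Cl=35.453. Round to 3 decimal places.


M = sum(count * atomic_mass) over atoms.
M = 1*14.007 + 3*35.453
M = 14.007 + 106.359
M = 120.366 g/mol, rounded to 3 dp:

120.366 g/mol


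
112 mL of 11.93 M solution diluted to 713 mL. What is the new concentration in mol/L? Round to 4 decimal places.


Dilution: M1*V1 = M2*V2, solve for M2.
M2 = M1*V1 / V2
M2 = 11.93 * 112 / 713
M2 = 1336.16 / 713
M2 = 1.87399719 mol/L, rounded to 4 dp:

1.8740 mol/L


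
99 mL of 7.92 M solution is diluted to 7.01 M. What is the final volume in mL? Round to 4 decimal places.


Dilution: M1*V1 = M2*V2, solve for V2.
V2 = M1*V1 / M2
V2 = 7.92 * 99 / 7.01
V2 = 784.08 / 7.01
V2 = 111.85164051 mL, rounded to 4 dp:

111.8516 mL


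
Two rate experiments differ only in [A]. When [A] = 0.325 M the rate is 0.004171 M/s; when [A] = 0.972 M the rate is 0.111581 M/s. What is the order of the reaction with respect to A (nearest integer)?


Rate is proportional to [A]^n, so rate2/rate1 = ([A]2/[A]1)^n. Take logs to solve for n.
rate2/rate1 = 0.111581 / 0.004171 = 26.7516
[A]2/[A]1 = 0.972 / 0.325 = 2.9908
n = ln(26.7516) / ln(2.9908) = 3.0
Nearest integer order:

3


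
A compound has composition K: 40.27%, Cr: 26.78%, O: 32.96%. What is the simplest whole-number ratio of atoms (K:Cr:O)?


Assume 100 g of compound, divide each mass% by atomic mass to get moles, then normalize by the smallest to get a raw atom ratio.
Moles per 100 g: K: 40.27/39.098 = 1.03, Cr: 26.78/51.996 = 0.515, O: 32.96/15.999 = 2.0601
Raw ratio (divide by min = 0.515): K: 2.0, Cr: 1.0, O: 4.0
Multiply by 1 to clear fractions: K: 2.0 ~= 2, Cr: 1.0 ~= 1, O: 4.0 ~= 4
Reduce by GCD to get the simplest whole-number ratio:

2:1:4


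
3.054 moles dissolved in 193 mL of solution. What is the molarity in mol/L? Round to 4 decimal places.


Convert volume to liters: V_L = V_mL / 1000.
V_L = 193 / 1000 = 0.193 L
M = n / V_L = 3.054 / 0.193
M = 15.8238342 mol/L, rounded to 4 dp:

15.8238 mol/L


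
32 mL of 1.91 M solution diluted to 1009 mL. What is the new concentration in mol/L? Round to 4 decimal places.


Dilution: M1*V1 = M2*V2, solve for M2.
M2 = M1*V1 / V2
M2 = 1.91 * 32 / 1009
M2 = 61.12 / 1009
M2 = 0.06057483 mol/L, rounded to 4 dp:

0.0606 mol/L


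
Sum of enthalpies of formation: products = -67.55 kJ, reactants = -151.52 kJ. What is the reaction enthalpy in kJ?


dH_rxn = sum(dH_f products) - sum(dH_f reactants)
dH_rxn = -67.55 - (-151.52)
dH_rxn = 83.97 kJ:

83.97 kJ


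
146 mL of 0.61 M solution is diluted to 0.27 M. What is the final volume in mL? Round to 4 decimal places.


Dilution: M1*V1 = M2*V2, solve for V2.
V2 = M1*V1 / M2
V2 = 0.61 * 146 / 0.27
V2 = 89.06 / 0.27
V2 = 329.85185185 mL, rounded to 4 dp:

329.8519 mL


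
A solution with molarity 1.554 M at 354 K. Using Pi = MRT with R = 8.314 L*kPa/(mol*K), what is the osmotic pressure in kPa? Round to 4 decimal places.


Osmotic pressure (van't Hoff): Pi = M*R*T.
RT = 8.314 * 354 = 2943.156
Pi = 1.554 * 2943.156
Pi = 4573.664424 kPa, rounded to 4 dp:

4573.6644 kPa


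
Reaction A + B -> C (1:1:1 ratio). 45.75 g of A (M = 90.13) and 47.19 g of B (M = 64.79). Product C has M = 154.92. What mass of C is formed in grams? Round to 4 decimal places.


Find moles of each reactant; the smaller value is the limiting reagent in a 1:1:1 reaction, so moles_C equals moles of the limiter.
n_A = mass_A / M_A = 45.75 / 90.13 = 0.5076 mol
n_B = mass_B / M_B = 47.19 / 64.79 = 0.728353 mol
Limiting reagent: A (smaller), n_limiting = 0.5076 mol
mass_C = n_limiting * M_C = 0.5076 * 154.92
mass_C = 78.637392 g, rounded to 4 dp:

78.6374 g


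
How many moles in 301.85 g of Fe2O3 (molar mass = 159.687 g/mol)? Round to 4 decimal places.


n = mass / M
n = 301.85 / 159.687
n = 1.89026032 mol, rounded to 4 dp:

1.8903 mol


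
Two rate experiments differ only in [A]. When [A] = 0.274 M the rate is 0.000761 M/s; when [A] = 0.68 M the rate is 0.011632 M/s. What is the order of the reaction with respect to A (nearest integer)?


Rate is proportional to [A]^n, so rate2/rate1 = ([A]2/[A]1)^n. Take logs to solve for n.
rate2/rate1 = 0.011632 / 0.000761 = 15.2852
[A]2/[A]1 = 0.68 / 0.274 = 2.4818
n = ln(15.2852) / ln(2.4818) = 3.0
Nearest integer order:

3


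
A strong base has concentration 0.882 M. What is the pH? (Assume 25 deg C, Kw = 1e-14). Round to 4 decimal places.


A strong base dissociates completely, so [OH-] equals the given concentration.
pOH = -log10([OH-]) = -log10(0.882) = 0.054531
pH = 14 - pOH = 14 - 0.054531
pH = 13.945469, rounded to 4 dp:

13.9455


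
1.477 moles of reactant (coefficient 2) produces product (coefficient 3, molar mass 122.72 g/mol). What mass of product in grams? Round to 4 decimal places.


Use the coefficient ratio to convert reactant moles to product moles, then multiply by the product's molar mass.
moles_P = moles_R * (coeff_P / coeff_R) = 1.477 * (3/2) = 2.2155
mass_P = moles_P * M_P = 2.2155 * 122.72
mass_P = 271.88616 g, rounded to 4 dp:

271.8862 g


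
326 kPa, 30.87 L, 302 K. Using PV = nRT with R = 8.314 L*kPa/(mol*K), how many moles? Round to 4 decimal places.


PV = nRT, solve for n = PV / (RT).
PV = 326 * 30.87 = 10063.62
RT = 8.314 * 302 = 2510.828
n = 10063.62 / 2510.828
n = 4.00808817 mol, rounded to 4 dp:

4.0081 mol


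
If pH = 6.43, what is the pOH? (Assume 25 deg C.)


At 25 deg C, pH + pOH = 14.
pOH = 14 - pH = 14 - 6.43
pOH = 7.57:

7.57


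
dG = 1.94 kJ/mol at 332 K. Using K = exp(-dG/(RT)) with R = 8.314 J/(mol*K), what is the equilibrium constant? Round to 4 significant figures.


dG is in kJ/mol; multiply by 1000 to match R in J/(mol*K).
RT = 8.314 * 332 = 2760.248 J/mol
exponent = -dG*1000 / (RT) = -(1.94*1000) / 2760.248 = -0.7028354
K = exp(-0.7028354)
K = 0.49517928, rounded to 4 significant figures:

0.4952


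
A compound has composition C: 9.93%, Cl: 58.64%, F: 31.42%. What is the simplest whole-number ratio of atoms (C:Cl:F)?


Assume 100 g of compound, divide each mass% by atomic mass to get moles, then normalize by the smallest to get a raw atom ratio.
Moles per 100 g: C: 9.93/12.011 = 0.8267, Cl: 58.64/35.453 = 1.654, F: 31.42/18.998 = 1.6539
Raw ratio (divide by min = 0.8267): C: 1.0, Cl: 2.001, F: 2.0
Multiply by 1 to clear fractions: C: 1.0 ~= 1, Cl: 2.001 ~= 2, F: 2.0 ~= 2
Reduce by GCD to get the simplest whole-number ratio:

1:2:2


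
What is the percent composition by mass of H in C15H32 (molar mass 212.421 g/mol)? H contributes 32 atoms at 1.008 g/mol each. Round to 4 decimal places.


pct = 100 * (n_elem * M_elem) / M_total
mass_contribution = 32 * 1.008 = 32.256 g/mol
pct = 100 * 32.256 / 212.421
pct = 15.18493934 %, rounded to 4 dp:

15.1849 %


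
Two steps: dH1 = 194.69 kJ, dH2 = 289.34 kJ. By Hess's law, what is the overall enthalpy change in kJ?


Hess's law: enthalpy is a state function, so add the step enthalpies.
dH_total = dH1 + dH2 = 194.69 + (289.34)
dH_total = 484.03 kJ:

484.03 kJ


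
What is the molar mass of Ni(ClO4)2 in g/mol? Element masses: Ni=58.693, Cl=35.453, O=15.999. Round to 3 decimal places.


M = sum(count * atomic_mass) over atoms.
M = 1*58.693 + 2*35.453 + 8*15.999
M = 58.693 + 70.906 + 127.992
M = 257.591 g/mol, rounded to 3 dp:

257.591 g/mol


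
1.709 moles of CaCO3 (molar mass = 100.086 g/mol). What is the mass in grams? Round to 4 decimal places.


mass = n * M
mass = 1.709 * 100.086
mass = 171.046974 g, rounded to 4 dp:

171.0470 g


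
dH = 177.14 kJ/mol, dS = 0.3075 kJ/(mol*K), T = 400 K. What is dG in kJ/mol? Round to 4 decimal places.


Gibbs: dG = dH - T*dS (consistent units, dS already in kJ/(mol*K)).
T*dS = 400 * 0.3075 = 123.0
dG = 177.14 - (123.0)
dG = 54.14 kJ/mol, rounded to 4 dp:

54.1400 kJ/mol


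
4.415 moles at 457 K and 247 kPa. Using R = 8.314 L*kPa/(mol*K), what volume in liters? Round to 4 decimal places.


PV = nRT, solve for V = nRT / P.
nRT = 4.415 * 8.314 * 457 = 16774.7837
V = 16774.7837 / 247
V = 67.91410405 L, rounded to 4 dp:

67.9141 L


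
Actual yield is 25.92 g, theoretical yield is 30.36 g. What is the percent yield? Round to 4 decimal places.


% yield = 100 * actual / theoretical
% yield = 100 * 25.92 / 30.36
% yield = 85.37549407 %, rounded to 4 dp:

85.3755 %


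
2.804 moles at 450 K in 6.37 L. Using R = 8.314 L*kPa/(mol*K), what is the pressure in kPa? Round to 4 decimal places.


PV = nRT, solve for P = nRT / V.
nRT = 2.804 * 8.314 * 450 = 10490.6052
P = 10490.6052 / 6.37
P = 1646.87679749 kPa, rounded to 4 dp:

1646.8768 kPa


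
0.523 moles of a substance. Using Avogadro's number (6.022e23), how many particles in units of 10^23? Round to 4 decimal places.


N = n * NA, then divide by 1e23 for the requested units.
N / 1e23 = n * 6.022
N / 1e23 = 0.523 * 6.022
N / 1e23 = 3.149506, rounded to 4 dp:

3.1495


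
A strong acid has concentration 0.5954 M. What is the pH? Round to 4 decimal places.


A strong acid dissociates completely, so [H+] equals the given concentration.
pH = -log10([H+]) = -log10(0.5954)
pH = 0.22519117, rounded to 4 dp:

0.2252


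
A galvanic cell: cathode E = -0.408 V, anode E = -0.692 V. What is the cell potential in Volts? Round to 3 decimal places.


Standard cell potential: E_cell = E_cathode - E_anode.
E_cell = -0.408 - (-0.692)
E_cell = 0.284 V, rounded to 3 dp:

0.284 V


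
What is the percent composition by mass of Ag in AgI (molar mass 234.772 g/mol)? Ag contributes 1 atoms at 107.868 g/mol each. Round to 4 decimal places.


pct = 100 * (n_elem * M_elem) / M_total
mass_contribution = 1 * 107.868 = 107.868 g/mol
pct = 100 * 107.868 / 234.772
pct = 45.94585385 %, rounded to 4 dp:

45.9459 %


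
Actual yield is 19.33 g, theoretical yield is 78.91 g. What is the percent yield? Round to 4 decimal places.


% yield = 100 * actual / theoretical
% yield = 100 * 19.33 / 78.91
% yield = 24.49626156 %, rounded to 4 dp:

24.4963 %


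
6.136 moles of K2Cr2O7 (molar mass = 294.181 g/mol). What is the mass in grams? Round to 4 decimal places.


mass = n * M
mass = 6.136 * 294.181
mass = 1805.094616 g, rounded to 4 dp:

1805.0946 g


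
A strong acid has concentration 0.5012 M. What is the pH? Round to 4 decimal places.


A strong acid dissociates completely, so [H+] equals the given concentration.
pH = -log10([H+]) = -log10(0.5012)
pH = 0.29998894, rounded to 4 dp:

0.3000


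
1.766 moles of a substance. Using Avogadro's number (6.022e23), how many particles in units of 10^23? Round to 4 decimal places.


N = n * NA, then divide by 1e23 for the requested units.
N / 1e23 = n * 6.022
N / 1e23 = 1.766 * 6.022
N / 1e23 = 10.634852, rounded to 4 dp:

10.6349


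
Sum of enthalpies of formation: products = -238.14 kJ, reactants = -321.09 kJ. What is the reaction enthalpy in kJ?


dH_rxn = sum(dH_f products) - sum(dH_f reactants)
dH_rxn = -238.14 - (-321.09)
dH_rxn = 82.95 kJ:

82.95 kJ


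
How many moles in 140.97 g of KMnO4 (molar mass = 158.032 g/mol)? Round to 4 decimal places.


n = mass / M
n = 140.97 / 158.032
n = 0.89203452 mol, rounded to 4 dp:

0.8920 mol


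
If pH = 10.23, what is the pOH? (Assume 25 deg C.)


At 25 deg C, pH + pOH = 14.
pOH = 14 - pH = 14 - 10.23
pOH = 3.77:

3.77


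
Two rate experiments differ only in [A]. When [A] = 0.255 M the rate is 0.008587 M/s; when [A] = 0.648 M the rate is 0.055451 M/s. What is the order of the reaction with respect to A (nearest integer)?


Rate is proportional to [A]^n, so rate2/rate1 = ([A]2/[A]1)^n. Take logs to solve for n.
rate2/rate1 = 0.055451 / 0.008587 = 6.4576
[A]2/[A]1 = 0.648 / 0.255 = 2.5412
n = ln(6.4576) / ln(2.5412) = 2.0
Nearest integer order:

2


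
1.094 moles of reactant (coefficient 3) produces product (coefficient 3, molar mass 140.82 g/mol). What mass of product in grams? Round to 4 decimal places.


Use the coefficient ratio to convert reactant moles to product moles, then multiply by the product's molar mass.
moles_P = moles_R * (coeff_P / coeff_R) = 1.094 * (3/3) = 1.094
mass_P = moles_P * M_P = 1.094 * 140.82
mass_P = 154.05708 g, rounded to 4 dp:

154.0571 g


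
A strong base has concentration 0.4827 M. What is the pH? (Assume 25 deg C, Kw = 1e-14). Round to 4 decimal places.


A strong base dissociates completely, so [OH-] equals the given concentration.
pOH = -log10([OH-]) = -log10(0.4827) = 0.316323
pH = 14 - pOH = 14 - 0.316323
pH = 13.683677, rounded to 4 dp:

13.6837


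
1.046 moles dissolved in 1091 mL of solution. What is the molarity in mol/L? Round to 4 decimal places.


Convert volume to liters: V_L = V_mL / 1000.
V_L = 1091 / 1000 = 1.091 L
M = n / V_L = 1.046 / 1.091
M = 0.95875344 mol/L, rounded to 4 dp:

0.9588 mol/L


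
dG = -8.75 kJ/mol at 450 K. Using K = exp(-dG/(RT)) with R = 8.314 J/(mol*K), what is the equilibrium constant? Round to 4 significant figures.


dG is in kJ/mol; multiply by 1000 to match R in J/(mol*K).
RT = 8.314 * 450 = 3741.3 J/mol
exponent = -dG*1000 / (RT) = -(-8.75*1000) / 3741.3 = 2.33875925
K = exp(2.33875925)
K = 10.368364, rounded to 4 significant figures:

10.37


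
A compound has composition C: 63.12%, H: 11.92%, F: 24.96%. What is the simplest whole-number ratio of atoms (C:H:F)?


Assume 100 g of compound, divide each mass% by atomic mass to get moles, then normalize by the smallest to get a raw atom ratio.
Moles per 100 g: C: 63.12/12.011 = 5.2552, H: 11.92/1.008 = 11.8254, F: 24.96/18.998 = 1.3138
Raw ratio (divide by min = 1.3138): C: 4.0, H: 9.001, F: 1.0
Multiply by 1 to clear fractions: C: 4.0 ~= 4, H: 9.001 ~= 9, F: 1.0 ~= 1
Reduce by GCD to get the simplest whole-number ratio:

4:9:1


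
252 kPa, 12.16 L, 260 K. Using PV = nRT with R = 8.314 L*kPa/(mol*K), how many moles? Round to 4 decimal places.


PV = nRT, solve for n = PV / (RT).
PV = 252 * 12.16 = 3064.32
RT = 8.314 * 260 = 2161.64
n = 3064.32 / 2161.64
n = 1.41759035 mol, rounded to 4 dp:

1.4176 mol


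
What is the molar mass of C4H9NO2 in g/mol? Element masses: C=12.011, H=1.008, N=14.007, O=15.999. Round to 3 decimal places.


M = sum(count * atomic_mass) over atoms.
M = 4*12.011 + 9*1.008 + 1*14.007 + 2*15.999
M = 48.044 + 9.072 + 14.007 + 31.998
M = 103.121 g/mol, rounded to 3 dp:

103.121 g/mol


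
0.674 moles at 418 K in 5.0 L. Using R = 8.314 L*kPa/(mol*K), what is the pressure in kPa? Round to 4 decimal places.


PV = nRT, solve for P = nRT / V.
nRT = 0.674 * 8.314 * 418 = 2342.3198
P = 2342.3198 / 5.0
P = 468.46396 kPa, rounded to 4 dp:

468.4640 kPa


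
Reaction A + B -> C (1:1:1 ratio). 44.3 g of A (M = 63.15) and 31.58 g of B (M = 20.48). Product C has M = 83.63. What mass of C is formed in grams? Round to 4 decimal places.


Find moles of each reactant; the smaller value is the limiting reagent in a 1:1:1 reaction, so moles_C equals moles of the limiter.
n_A = mass_A / M_A = 44.3 / 63.15 = 0.701504 mol
n_B = mass_B / M_B = 31.58 / 20.48 = 1.541992 mol
Limiting reagent: A (smaller), n_limiting = 0.701504 mol
mass_C = n_limiting * M_C = 0.701504 * 83.63
mass_C = 58.66677952 g, rounded to 4 dp:

58.6668 g


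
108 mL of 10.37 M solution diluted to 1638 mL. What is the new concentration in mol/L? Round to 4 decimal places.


Dilution: M1*V1 = M2*V2, solve for M2.
M2 = M1*V1 / V2
M2 = 10.37 * 108 / 1638
M2 = 1119.96 / 1638
M2 = 0.68373626 mol/L, rounded to 4 dp:

0.6837 mol/L


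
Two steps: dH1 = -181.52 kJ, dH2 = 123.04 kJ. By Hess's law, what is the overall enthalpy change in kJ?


Hess's law: enthalpy is a state function, so add the step enthalpies.
dH_total = dH1 + dH2 = -181.52 + (123.04)
dH_total = -58.48 kJ:

-58.48 kJ


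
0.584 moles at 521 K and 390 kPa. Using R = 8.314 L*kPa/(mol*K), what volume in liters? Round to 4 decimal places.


PV = nRT, solve for V = nRT / P.
nRT = 0.584 * 8.314 * 521 = 2529.6509
V = 2529.6509 / 390
V = 6.48628436 L, rounded to 4 dp:

6.4863 L


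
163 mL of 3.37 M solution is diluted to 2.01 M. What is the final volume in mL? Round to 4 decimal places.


Dilution: M1*V1 = M2*V2, solve for V2.
V2 = M1*V1 / M2
V2 = 3.37 * 163 / 2.01
V2 = 549.31 / 2.01
V2 = 273.28855721 mL, rounded to 4 dp:

273.2886 mL


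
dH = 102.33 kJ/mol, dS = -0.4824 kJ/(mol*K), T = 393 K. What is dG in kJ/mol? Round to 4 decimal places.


Gibbs: dG = dH - T*dS (consistent units, dS already in kJ/(mol*K)).
T*dS = 393 * -0.4824 = -189.5832
dG = 102.33 - (-189.5832)
dG = 291.9132 kJ/mol, rounded to 4 dp:

291.9132 kJ/mol


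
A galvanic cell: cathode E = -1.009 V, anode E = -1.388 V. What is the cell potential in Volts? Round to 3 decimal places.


Standard cell potential: E_cell = E_cathode - E_anode.
E_cell = -1.009 - (-1.388)
E_cell = 0.379 V, rounded to 3 dp:

0.379 V


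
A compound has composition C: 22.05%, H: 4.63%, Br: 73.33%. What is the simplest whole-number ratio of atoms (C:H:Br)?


Assume 100 g of compound, divide each mass% by atomic mass to get moles, then normalize by the smallest to get a raw atom ratio.
Moles per 100 g: C: 22.05/12.011 = 1.8358, H: 4.63/1.008 = 4.5933, Br: 73.33/79.904 = 0.9177
Raw ratio (divide by min = 0.9177): C: 2.0, H: 5.005, Br: 1.0
Multiply by 1 to clear fractions: C: 2.0 ~= 2, H: 5.005 ~= 5, Br: 1.0 ~= 1
Reduce by GCD to get the simplest whole-number ratio:

2:5:1


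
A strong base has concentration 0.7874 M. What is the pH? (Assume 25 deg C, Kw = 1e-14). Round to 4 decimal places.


A strong base dissociates completely, so [OH-] equals the given concentration.
pOH = -log10([OH-]) = -log10(0.7874) = 0.103805
pH = 14 - pOH = 14 - 0.103805
pH = 13.896195, rounded to 4 dp:

13.8962


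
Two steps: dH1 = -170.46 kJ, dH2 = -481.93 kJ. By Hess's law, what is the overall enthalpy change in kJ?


Hess's law: enthalpy is a state function, so add the step enthalpies.
dH_total = dH1 + dH2 = -170.46 + (-481.93)
dH_total = -652.39 kJ:

-652.39 kJ


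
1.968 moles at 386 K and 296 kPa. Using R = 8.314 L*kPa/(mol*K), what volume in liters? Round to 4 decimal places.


PV = nRT, solve for V = nRT / P.
nRT = 1.968 * 8.314 * 386 = 6315.7135
V = 6315.7135 / 296
V = 21.33686993 L, rounded to 4 dp:

21.3369 L


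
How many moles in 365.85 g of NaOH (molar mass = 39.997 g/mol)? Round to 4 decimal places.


n = mass / M
n = 365.85 / 39.997
n = 9.14693602 mol, rounded to 4 dp:

9.1469 mol


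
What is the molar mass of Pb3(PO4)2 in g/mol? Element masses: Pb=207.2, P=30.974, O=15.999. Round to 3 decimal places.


M = sum(count * atomic_mass) over atoms.
M = 3*207.2 + 2*30.974 + 8*15.999
M = 621.6 + 61.948 + 127.992
M = 811.54 g/mol, rounded to 3 dp:

811.540 g/mol


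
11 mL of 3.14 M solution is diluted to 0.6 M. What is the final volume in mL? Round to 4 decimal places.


Dilution: M1*V1 = M2*V2, solve for V2.
V2 = M1*V1 / M2
V2 = 3.14 * 11 / 0.6
V2 = 34.54 / 0.6
V2 = 57.56666667 mL, rounded to 4 dp:

57.5667 mL


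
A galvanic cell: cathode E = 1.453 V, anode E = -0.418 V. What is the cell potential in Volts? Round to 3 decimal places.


Standard cell potential: E_cell = E_cathode - E_anode.
E_cell = 1.453 - (-0.418)
E_cell = 1.871 V, rounded to 3 dp:

1.871 V


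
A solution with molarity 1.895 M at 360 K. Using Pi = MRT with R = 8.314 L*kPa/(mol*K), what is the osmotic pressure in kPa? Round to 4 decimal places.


Osmotic pressure (van't Hoff): Pi = M*R*T.
RT = 8.314 * 360 = 2993.04
Pi = 1.895 * 2993.04
Pi = 5671.8108 kPa, rounded to 4 dp:

5671.8108 kPa


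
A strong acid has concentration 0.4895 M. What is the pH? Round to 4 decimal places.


A strong acid dissociates completely, so [H+] equals the given concentration.
pH = -log10([H+]) = -log10(0.4895)
pH = 0.3102473, rounded to 4 dp:

0.3102


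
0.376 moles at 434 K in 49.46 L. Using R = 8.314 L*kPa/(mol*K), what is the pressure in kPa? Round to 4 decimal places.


PV = nRT, solve for P = nRT / V.
nRT = 0.376 * 8.314 * 434 = 1356.7118
P = 1356.7118 / 49.46
P = 27.43048524 kPa, rounded to 4 dp:

27.4305 kPa


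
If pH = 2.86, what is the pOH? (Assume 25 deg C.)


At 25 deg C, pH + pOH = 14.
pOH = 14 - pH = 14 - 2.86
pOH = 11.14:

11.14


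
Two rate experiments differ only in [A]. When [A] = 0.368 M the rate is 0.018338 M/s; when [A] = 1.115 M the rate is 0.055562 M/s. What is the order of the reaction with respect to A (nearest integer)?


Rate is proportional to [A]^n, so rate2/rate1 = ([A]2/[A]1)^n. Take logs to solve for n.
rate2/rate1 = 0.055562 / 0.018338 = 3.0299
[A]2/[A]1 = 1.115 / 0.368 = 3.0299
n = ln(3.0299) / ln(3.0299) = 1.0
Nearest integer order:

1


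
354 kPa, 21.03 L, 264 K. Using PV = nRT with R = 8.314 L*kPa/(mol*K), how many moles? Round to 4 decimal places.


PV = nRT, solve for n = PV / (RT).
PV = 354 * 21.03 = 7444.62
RT = 8.314 * 264 = 2194.896
n = 7444.62 / 2194.896
n = 3.39178713 mol, rounded to 4 dp:

3.3918 mol


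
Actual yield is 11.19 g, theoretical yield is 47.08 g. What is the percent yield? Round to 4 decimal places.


% yield = 100 * actual / theoretical
% yield = 100 * 11.19 / 47.08
% yield = 23.76805438 %, rounded to 4 dp:

23.7681 %


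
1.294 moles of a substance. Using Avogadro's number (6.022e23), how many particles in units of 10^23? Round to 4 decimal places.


N = n * NA, then divide by 1e23 for the requested units.
N / 1e23 = n * 6.022
N / 1e23 = 1.294 * 6.022
N / 1e23 = 7.792468, rounded to 4 dp:

7.7925


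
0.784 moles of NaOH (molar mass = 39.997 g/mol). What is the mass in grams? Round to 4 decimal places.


mass = n * M
mass = 0.784 * 39.997
mass = 31.357648 g, rounded to 4 dp:

31.3576 g


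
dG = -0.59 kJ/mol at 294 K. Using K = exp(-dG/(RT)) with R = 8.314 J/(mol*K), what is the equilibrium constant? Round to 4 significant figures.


dG is in kJ/mol; multiply by 1000 to match R in J/(mol*K).
RT = 8.314 * 294 = 2444.316 J/mol
exponent = -dG*1000 / (RT) = -(-0.59*1000) / 2444.316 = 0.24137632
K = exp(0.24137632)
K = 1.273, rounded to 4 significant figures:

1.273


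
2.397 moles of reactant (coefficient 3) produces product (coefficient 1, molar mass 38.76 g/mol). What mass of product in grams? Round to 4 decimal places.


Use the coefficient ratio to convert reactant moles to product moles, then multiply by the product's molar mass.
moles_P = moles_R * (coeff_P / coeff_R) = 2.397 * (1/3) = 0.799
mass_P = moles_P * M_P = 0.799 * 38.76
mass_P = 30.96924 g, rounded to 4 dp:

30.9692 g


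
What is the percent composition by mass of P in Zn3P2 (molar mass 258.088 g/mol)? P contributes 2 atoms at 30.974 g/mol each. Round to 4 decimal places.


pct = 100 * (n_elem * M_elem) / M_total
mass_contribution = 2 * 30.974 = 61.948 g/mol
pct = 100 * 61.948 / 258.088
pct = 24.00266576 %, rounded to 4 dp:

24.0027 %


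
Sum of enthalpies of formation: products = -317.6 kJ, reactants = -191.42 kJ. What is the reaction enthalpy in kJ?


dH_rxn = sum(dH_f products) - sum(dH_f reactants)
dH_rxn = -317.6 - (-191.42)
dH_rxn = -126.18 kJ:

-126.18 kJ


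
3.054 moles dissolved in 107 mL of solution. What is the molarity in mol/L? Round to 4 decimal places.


Convert volume to liters: V_L = V_mL / 1000.
V_L = 107 / 1000 = 0.107 L
M = n / V_L = 3.054 / 0.107
M = 28.54205607 mol/L, rounded to 4 dp:

28.5421 mol/L


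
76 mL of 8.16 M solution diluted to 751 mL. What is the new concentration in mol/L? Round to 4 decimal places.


Dilution: M1*V1 = M2*V2, solve for M2.
M2 = M1*V1 / V2
M2 = 8.16 * 76 / 751
M2 = 620.16 / 751
M2 = 0.82577896 mol/L, rounded to 4 dp:

0.8258 mol/L


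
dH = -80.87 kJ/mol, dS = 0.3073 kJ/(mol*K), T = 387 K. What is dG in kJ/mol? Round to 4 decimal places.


Gibbs: dG = dH - T*dS (consistent units, dS already in kJ/(mol*K)).
T*dS = 387 * 0.3073 = 118.9251
dG = -80.87 - (118.9251)
dG = -199.7951 kJ/mol, rounded to 4 dp:

-199.7951 kJ/mol


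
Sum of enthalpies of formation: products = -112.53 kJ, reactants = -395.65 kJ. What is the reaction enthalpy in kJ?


dH_rxn = sum(dH_f products) - sum(dH_f reactants)
dH_rxn = -112.53 - (-395.65)
dH_rxn = 283.12 kJ:

283.12 kJ


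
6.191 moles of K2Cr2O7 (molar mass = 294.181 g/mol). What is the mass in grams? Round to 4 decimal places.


mass = n * M
mass = 6.191 * 294.181
mass = 1821.274571 g, rounded to 4 dp:

1821.2746 g


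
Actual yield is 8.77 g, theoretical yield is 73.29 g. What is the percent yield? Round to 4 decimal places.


% yield = 100 * actual / theoretical
% yield = 100 * 8.77 / 73.29
% yield = 11.96616182 %, rounded to 4 dp:

11.9662 %


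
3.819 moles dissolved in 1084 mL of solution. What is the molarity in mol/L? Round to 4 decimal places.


Convert volume to liters: V_L = V_mL / 1000.
V_L = 1084 / 1000 = 1.084 L
M = n / V_L = 3.819 / 1.084
M = 3.52306273 mol/L, rounded to 4 dp:

3.5231 mol/L


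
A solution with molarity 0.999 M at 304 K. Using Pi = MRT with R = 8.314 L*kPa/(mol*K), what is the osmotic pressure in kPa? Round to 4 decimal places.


Osmotic pressure (van't Hoff): Pi = M*R*T.
RT = 8.314 * 304 = 2527.456
Pi = 0.999 * 2527.456
Pi = 2524.928544 kPa, rounded to 4 dp:

2524.9285 kPa


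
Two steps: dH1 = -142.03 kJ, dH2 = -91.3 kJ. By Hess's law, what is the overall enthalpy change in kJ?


Hess's law: enthalpy is a state function, so add the step enthalpies.
dH_total = dH1 + dH2 = -142.03 + (-91.3)
dH_total = -233.33 kJ:

-233.33 kJ


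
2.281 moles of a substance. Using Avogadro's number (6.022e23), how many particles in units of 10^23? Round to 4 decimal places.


N = n * NA, then divide by 1e23 for the requested units.
N / 1e23 = n * 6.022
N / 1e23 = 2.281 * 6.022
N / 1e23 = 13.736182, rounded to 4 dp:

13.7362


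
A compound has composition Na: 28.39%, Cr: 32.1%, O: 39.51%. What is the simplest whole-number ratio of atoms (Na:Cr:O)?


Assume 100 g of compound, divide each mass% by atomic mass to get moles, then normalize by the smallest to get a raw atom ratio.
Moles per 100 g: Na: 28.39/22.99 = 1.2349, Cr: 32.1/51.996 = 0.6174, O: 39.51/15.999 = 2.4695
Raw ratio (divide by min = 0.6174): Na: 2.0, Cr: 1.0, O: 4.0
Multiply by 1 to clear fractions: Na: 2.0 ~= 2, Cr: 1.0 ~= 1, O: 4.0 ~= 4
Reduce by GCD to get the simplest whole-number ratio:

2:1:4


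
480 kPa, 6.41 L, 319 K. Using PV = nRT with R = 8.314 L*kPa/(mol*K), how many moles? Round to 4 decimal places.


PV = nRT, solve for n = PV / (RT).
PV = 480 * 6.41 = 3076.8
RT = 8.314 * 319 = 2652.166
n = 3076.8 / 2652.166
n = 1.16010838 mol, rounded to 4 dp:

1.1601 mol


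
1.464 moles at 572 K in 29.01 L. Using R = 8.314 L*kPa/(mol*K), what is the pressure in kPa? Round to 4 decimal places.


PV = nRT, solve for P = nRT / V.
nRT = 1.464 * 8.314 * 572 = 6962.2101
P = 6962.2101 / 29.01
P = 239.99345398 kPa, rounded to 4 dp:

239.9935 kPa


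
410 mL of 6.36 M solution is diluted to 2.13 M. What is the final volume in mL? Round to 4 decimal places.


Dilution: M1*V1 = M2*V2, solve for V2.
V2 = M1*V1 / M2
V2 = 6.36 * 410 / 2.13
V2 = 2607.6 / 2.13
V2 = 1224.22535211 mL, rounded to 4 dp:

1224.2254 mL


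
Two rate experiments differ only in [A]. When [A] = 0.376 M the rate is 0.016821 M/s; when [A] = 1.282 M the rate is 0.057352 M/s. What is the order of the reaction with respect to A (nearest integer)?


Rate is proportional to [A]^n, so rate2/rate1 = ([A]2/[A]1)^n. Take logs to solve for n.
rate2/rate1 = 0.057352 / 0.016821 = 3.4095
[A]2/[A]1 = 1.282 / 0.376 = 3.4096
n = ln(3.4095) / ln(3.4096) = 1.0
Nearest integer order:

1


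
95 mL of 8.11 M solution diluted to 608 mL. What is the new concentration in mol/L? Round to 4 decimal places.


Dilution: M1*V1 = M2*V2, solve for M2.
M2 = M1*V1 / V2
M2 = 8.11 * 95 / 608
M2 = 770.45 / 608
M2 = 1.2671875 mol/L, rounded to 4 dp:

1.2672 mol/L


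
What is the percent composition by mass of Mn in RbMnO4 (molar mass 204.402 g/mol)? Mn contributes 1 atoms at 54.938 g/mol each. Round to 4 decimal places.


pct = 100 * (n_elem * M_elem) / M_total
mass_contribution = 1 * 54.938 = 54.938 g/mol
pct = 100 * 54.938 / 204.402
pct = 26.87742781 %, rounded to 4 dp:

26.8774 %


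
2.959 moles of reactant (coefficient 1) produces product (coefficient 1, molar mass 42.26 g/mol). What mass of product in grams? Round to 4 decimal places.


Use the coefficient ratio to convert reactant moles to product moles, then multiply by the product's molar mass.
moles_P = moles_R * (coeff_P / coeff_R) = 2.959 * (1/1) = 2.959
mass_P = moles_P * M_P = 2.959 * 42.26
mass_P = 125.04734 g, rounded to 4 dp:

125.0473 g


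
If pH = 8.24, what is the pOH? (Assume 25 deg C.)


At 25 deg C, pH + pOH = 14.
pOH = 14 - pH = 14 - 8.24
pOH = 5.76:

5.76


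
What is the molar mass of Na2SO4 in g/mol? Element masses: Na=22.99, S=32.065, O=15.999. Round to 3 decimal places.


M = sum(count * atomic_mass) over atoms.
M = 2*22.99 + 1*32.065 + 4*15.999
M = 45.98 + 32.065 + 63.996
M = 142.041 g/mol, rounded to 3 dp:

142.041 g/mol


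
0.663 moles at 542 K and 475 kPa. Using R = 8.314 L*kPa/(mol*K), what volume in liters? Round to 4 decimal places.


PV = nRT, solve for V = nRT / P.
nRT = 0.663 * 8.314 * 542 = 2987.6026
V = 2987.6026 / 475
V = 6.28968968 L, rounded to 4 dp:

6.2897 L


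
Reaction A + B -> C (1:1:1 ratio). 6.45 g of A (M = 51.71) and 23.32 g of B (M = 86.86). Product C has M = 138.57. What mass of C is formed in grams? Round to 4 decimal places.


Find moles of each reactant; the smaller value is the limiting reagent in a 1:1:1 reaction, so moles_C equals moles of the limiter.
n_A = mass_A / M_A = 6.45 / 51.71 = 0.124734 mol
n_B = mass_B / M_B = 23.32 / 86.86 = 0.268478 mol
Limiting reagent: A (smaller), n_limiting = 0.124734 mol
mass_C = n_limiting * M_C = 0.124734 * 138.57
mass_C = 17.28439038 g, rounded to 4 dp:

17.2844 g


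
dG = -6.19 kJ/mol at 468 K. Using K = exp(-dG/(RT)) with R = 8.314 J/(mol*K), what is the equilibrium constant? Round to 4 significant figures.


dG is in kJ/mol; multiply by 1000 to match R in J/(mol*K).
RT = 8.314 * 468 = 3890.952 J/mol
exponent = -dG*1000 / (RT) = -(-6.19*1000) / 3890.952 = 1.59087031
K = exp(1.59087031)
K = 4.9080186, rounded to 4 significant figures:

4.908


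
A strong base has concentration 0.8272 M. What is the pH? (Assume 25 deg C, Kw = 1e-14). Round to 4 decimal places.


A strong base dissociates completely, so [OH-] equals the given concentration.
pOH = -log10([OH-]) = -log10(0.8272) = 0.082389
pH = 14 - pOH = 14 - 0.082389
pH = 13.917611, rounded to 4 dp:

13.9176


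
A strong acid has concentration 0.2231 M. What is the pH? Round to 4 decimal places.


A strong acid dissociates completely, so [H+] equals the given concentration.
pH = -log10([H+]) = -log10(0.2231)
pH = 0.65150043, rounded to 4 dp:

0.6515


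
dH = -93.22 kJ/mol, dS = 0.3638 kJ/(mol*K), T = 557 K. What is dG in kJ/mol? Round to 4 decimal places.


Gibbs: dG = dH - T*dS (consistent units, dS already in kJ/(mol*K)).
T*dS = 557 * 0.3638 = 202.6366
dG = -93.22 - (202.6366)
dG = -295.8566 kJ/mol, rounded to 4 dp:

-295.8566 kJ/mol


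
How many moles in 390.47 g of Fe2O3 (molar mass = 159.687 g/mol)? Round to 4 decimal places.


n = mass / M
n = 390.47 / 159.687
n = 2.44522096 mol, rounded to 4 dp:

2.4452 mol


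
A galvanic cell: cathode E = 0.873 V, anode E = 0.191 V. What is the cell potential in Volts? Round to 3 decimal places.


Standard cell potential: E_cell = E_cathode - E_anode.
E_cell = 0.873 - (0.191)
E_cell = 0.682 V, rounded to 3 dp:

0.682 V


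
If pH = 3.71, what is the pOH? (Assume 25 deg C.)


At 25 deg C, pH + pOH = 14.
pOH = 14 - pH = 14 - 3.71
pOH = 10.29:

10.29


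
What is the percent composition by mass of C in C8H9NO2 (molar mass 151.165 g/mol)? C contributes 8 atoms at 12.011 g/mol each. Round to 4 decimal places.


pct = 100 * (n_elem * M_elem) / M_total
mass_contribution = 8 * 12.011 = 96.088 g/mol
pct = 100 * 96.088 / 151.165
pct = 63.56497867 %, rounded to 4 dp:

63.5650 %


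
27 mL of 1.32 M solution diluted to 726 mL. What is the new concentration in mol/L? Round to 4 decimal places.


Dilution: M1*V1 = M2*V2, solve for M2.
M2 = M1*V1 / V2
M2 = 1.32 * 27 / 726
M2 = 35.64 / 726
M2 = 0.04909091 mol/L, rounded to 4 dp:

0.0491 mol/L


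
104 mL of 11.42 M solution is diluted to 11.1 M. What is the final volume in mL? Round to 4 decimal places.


Dilution: M1*V1 = M2*V2, solve for V2.
V2 = M1*V1 / M2
V2 = 11.42 * 104 / 11.1
V2 = 1187.68 / 11.1
V2 = 106.9981982 mL, rounded to 4 dp:

106.9982 mL


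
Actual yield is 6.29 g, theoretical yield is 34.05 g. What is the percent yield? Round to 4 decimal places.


% yield = 100 * actual / theoretical
% yield = 100 * 6.29 / 34.05
% yield = 18.47283407 %, rounded to 4 dp:

18.4728 %


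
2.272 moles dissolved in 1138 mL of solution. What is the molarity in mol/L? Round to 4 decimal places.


Convert volume to liters: V_L = V_mL / 1000.
V_L = 1138 / 1000 = 1.138 L
M = n / V_L = 2.272 / 1.138
M = 1.99648506 mol/L, rounded to 4 dp:

1.9965 mol/L


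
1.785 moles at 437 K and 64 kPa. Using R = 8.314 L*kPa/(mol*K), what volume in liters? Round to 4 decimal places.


PV = nRT, solve for V = nRT / P.
nRT = 1.785 * 8.314 * 437 = 6485.2941
V = 6485.2941 / 64
V = 101.33272031 L, rounded to 4 dp:

101.3327 L
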